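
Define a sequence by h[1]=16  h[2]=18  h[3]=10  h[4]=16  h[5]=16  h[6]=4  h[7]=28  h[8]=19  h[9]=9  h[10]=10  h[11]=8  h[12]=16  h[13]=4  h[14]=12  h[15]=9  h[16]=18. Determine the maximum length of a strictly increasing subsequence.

5

Let dp[i] be the length of the longest such subsequence ending at index i:
i:      1  2  3  4  5  6  7  8  9 10 11 12 13 14 15 16
h[i]:  16 18 10 16 16  4 28 19  9 10  8 16  4 12  9 18
dp:     1  2  1  2  2  1  3  3  2  3  2  4  1  4  3  5
Maximum dp value is 5.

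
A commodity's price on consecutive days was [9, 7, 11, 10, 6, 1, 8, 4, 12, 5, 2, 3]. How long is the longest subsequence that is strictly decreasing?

Let dp[i] be the longest strictly decreasing subsequence ending at i:
i:      1  2  3  4  5  6  7  8  9 10 11 12
a[i]:   9  7 11 10  6  1  8  4 12  5  2  3
dp:     1  2  1  2  3  4  3  4  1  4  5  5
Maximum is 5.

5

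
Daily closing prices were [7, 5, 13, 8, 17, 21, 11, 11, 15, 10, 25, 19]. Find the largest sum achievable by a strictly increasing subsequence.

83

Let S[i] be the best sum of a strictly increasing subsequence ending at i:
i:      1  2  3  4  5  6  7  8  9 10 11 12
a[i]:   7  5 13  8 17 21 11 11 15 10 25 19
S:      7  5 20 15 37 58 26 26 41 25 83 60
Maximum is 83 (e.g. 7 + 13 + 17 + 21 + 25).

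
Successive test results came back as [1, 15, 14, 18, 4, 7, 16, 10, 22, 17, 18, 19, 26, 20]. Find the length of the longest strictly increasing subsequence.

8

Track the smallest tail for each achievable length (strict):
1 → extends → [1]
15 → extends → [1, 15]
14 → replaces 15 → [1, 14]
18 → extends → [1, 14, 18]
4 → replaces 14 → [1, 4, 18]
7 → replaces 18 → [1, 4, 7]
16 → extends → [1, 4, 7, 16]
10 → replaces 16 → [1, 4, 7, 10]
22 → extends → [1, 4, 7, 10, 22]
17 → replaces 22 → [1, 4, 7, 10, 17]
18 → extends → [1, 4, 7, 10, 17, 18]
19 → extends → [1, 4, 7, 10, 17, 18, 19]
26 → extends → [1, 4, 7, 10, 17, 18, 19, 26]
20 → replaces 26 → [1, 4, 7, 10, 17, 18, 19, 20]
Eight tails, so the longest strictly increasing subsequence has length 8 (e.g. 1, 4, 7, 16, 17, 18, 19, 26).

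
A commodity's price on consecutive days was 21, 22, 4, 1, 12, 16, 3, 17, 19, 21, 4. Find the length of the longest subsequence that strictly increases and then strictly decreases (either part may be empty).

inc[i] = longest strictly increasing subsequence ending at i; dec[i] = longest strictly decreasing subsequence starting at i:
i:      1  2  3  4  5  6  7  8  9 10 11
a[i]:  21 22  4  1 12 16  3 17 19 21  4
inc:    1  2  1  1  2  3  2  4  5  6  3
dec:    3  3  2  1  2  2  1  2  2  2  1
Best peak at i=10 (value 21): inc=6, dec=2, length 6+2−1 = 7.

7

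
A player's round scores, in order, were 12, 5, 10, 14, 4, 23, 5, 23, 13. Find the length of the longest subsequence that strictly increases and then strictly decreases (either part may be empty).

inc[i] = longest strictly increasing subsequence ending at i; dec[i] = longest strictly decreasing subsequence starting at i:
i:      1  2  3  4  5  6  7  8  9
a[i]:  12  5 10 14  4 23  5 23 13
inc:    1  1  2  3  1  4  2  4  3
dec:    3  2  2  2  1  2  1  2  1
Best peak at i=6 (value 23): inc=4, dec=2, length 4+2−1 = 5.

5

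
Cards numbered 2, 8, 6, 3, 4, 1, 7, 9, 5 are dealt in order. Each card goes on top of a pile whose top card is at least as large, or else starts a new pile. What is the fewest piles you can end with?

5

The minimum number of non-increasing subsequences covering a sequence equals the length of its longest strictly increasing subsequence.
LIS length is 5 (e.g. 2, 3, 4, 7, 9), so 5 piles are needed.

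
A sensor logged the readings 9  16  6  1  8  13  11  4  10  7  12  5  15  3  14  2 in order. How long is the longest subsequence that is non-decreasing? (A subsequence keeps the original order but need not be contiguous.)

5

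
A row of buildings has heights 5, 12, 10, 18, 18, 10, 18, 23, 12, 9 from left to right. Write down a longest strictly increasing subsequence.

Patience tails give the LIS length; then backtrack through the dp parents:
5 → extends → [5]
12 → extends → [5, 12]
10 → replaces 12 → [5, 10]
18 → extends → [5, 10, 18]
18 → already a tail → [5, 10, 18]
10 → already a tail → [5, 10, 18]
18 → already a tail → [5, 10, 18]
23 → extends → [5, 10, 18, 23]
12 → replaces 18 → [5, 10, 12, 23]
9 → replaces 10 → [5, 9, 12, 23]
Length 4; one witness is 5, 12, 18, 23.

5, 12, 18, 23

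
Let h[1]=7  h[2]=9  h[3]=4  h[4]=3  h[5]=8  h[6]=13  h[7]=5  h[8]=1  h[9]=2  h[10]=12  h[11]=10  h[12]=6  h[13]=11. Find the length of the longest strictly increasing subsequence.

4

Track the smallest tail for each achievable length (strict):
7 → extends → [7]
9 → extends → [7, 9]
4 → replaces 7 → [4, 9]
3 → replaces 4 → [3, 9]
8 → replaces 9 → [3, 8]
13 → extends → [3, 8, 13]
5 → replaces 8 → [3, 5, 13]
1 → replaces 3 → [1, 5, 13]
2 → replaces 5 → [1, 2, 13]
12 → replaces 13 → [1, 2, 12]
10 → replaces 12 → [1, 2, 10]
6 → replaces 10 → [1, 2, 6]
11 → extends → [1, 2, 6, 11]
Four tails, so the longest strictly increasing subsequence has length 4 (e.g. 7, 9, 10, 11).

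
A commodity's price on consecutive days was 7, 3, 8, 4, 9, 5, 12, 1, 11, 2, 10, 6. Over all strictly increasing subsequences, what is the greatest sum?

Let S[i] be the best sum of a strictly increasing subsequence ending at i:
i:      1  2  3  4  5  6  7  8  9 10 11 12
a[i]:   7  3  8  4  9  5 12  1 11  2 10  6
S:      7  3 15  7 24 12 36  1 35  3 34 18
Maximum is 36 (e.g. 7 + 8 + 9 + 12).

36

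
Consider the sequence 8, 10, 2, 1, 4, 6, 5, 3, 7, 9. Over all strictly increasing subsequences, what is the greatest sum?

28

Let S[i] be the best sum of a strictly increasing subsequence ending at i:
i:      1  2  3  4  5  6  7  8  9 10
a[i]:   8 10  2  1  4  6  5  3  7  9
S:      8 18  2  1  6 12 11  5 19 28
Maximum is 28 (e.g. 2 + 4 + 6 + 7 + 9).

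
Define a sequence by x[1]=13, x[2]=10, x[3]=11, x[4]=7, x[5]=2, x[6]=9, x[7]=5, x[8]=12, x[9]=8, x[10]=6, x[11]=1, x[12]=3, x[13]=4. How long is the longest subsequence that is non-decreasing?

3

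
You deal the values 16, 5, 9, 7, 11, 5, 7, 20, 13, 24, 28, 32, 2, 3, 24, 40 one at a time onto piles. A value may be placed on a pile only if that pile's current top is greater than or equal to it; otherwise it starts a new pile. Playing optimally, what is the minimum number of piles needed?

Place each on the leftmost legal pile:
16 → new pile 1 (tops now [16])
5 → pile 1 (tops now [5])
9 → new pile 2 (tops now [5, 9])
7 → pile 2 (tops now [5, 7])
11 → new pile 3 (tops now [5, 7, 11])
5 → pile 1 (tops now [5, 7, 11])
7 → pile 2 (tops now [5, 7, 11])
20 → new pile 4 (tops now [5, 7, 11, 20])
13 → pile 4 (tops now [5, 7, 11, 13])
24 → new pile 5 (tops now [5, 7, 11, 13, 24])
28 → new pile 6 (tops now [5, 7, 11, 13, 24, 28])
32 → new pile 7 (tops now [5, 7, 11, 13, 24, 28, 32])
2 → pile 1 (tops now [2, 7, 11, 13, 24, 28, 32])
3 → pile 2 (tops now [2, 3, 11, 13, 24, 28, 32])
24 → pile 5 (tops now [2, 3, 11, 13, 24, 28, 32])
40 → new pile 8 (tops now [2, 3, 11, 13, 24, 28, 32, 40])
Eight piles.

8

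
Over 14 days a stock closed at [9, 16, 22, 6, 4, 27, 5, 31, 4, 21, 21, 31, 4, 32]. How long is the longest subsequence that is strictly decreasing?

Let dp[i] be the longest strictly decreasing subsequence ending at i:
i:      1  2  3  4  5  6  7  8  9 10 11 12 13 14
a[i]:   9 16 22  6  4 27  5 31  4 21 21 31  4 32
dp:     1  1  1  2  3  1  3  1  4  2  2  1  4  1
Maximum is 4.

4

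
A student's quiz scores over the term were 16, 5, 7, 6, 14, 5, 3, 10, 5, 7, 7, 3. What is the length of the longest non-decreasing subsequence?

Let dp[i] be the length of the longest such subsequence ending at index i:
i:      1  2  3  4  5  6  7  8  9 10 11 12
a[i]:  16  5  7  6 14  5  3 10  5  7  7  3
dp:     1  1  2  2  3  2  1  3  3  4  5  2
Maximum dp value is 5.

5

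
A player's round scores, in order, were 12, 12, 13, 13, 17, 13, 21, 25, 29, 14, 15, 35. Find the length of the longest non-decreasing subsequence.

9

Track the smallest tail for each achievable length (allowing ties):
12 → extends → [12]
12 → extends → [12, 12]
13 → extends → [12, 12, 13]
13 → extends → [12, 12, 13, 13]
17 → extends → [12, 12, 13, 13, 17]
13 → replaces 17 → [12, 12, 13, 13, 13]
21 → extends → [12, 12, 13, 13, 13, 21]
25 → extends → [12, 12, 13, 13, 13, 21, 25]
29 → extends → [12, 12, 13, 13, 13, 21, 25, 29]
14 → replaces 21 → [12, 12, 13, 13, 13, 14, 25, 29]
15 → replaces 25 → [12, 12, 13, 13, 13, 14, 15, 29]
35 → extends → [12, 12, 13, 13, 13, 14, 15, 29, 35]
Nine tails, so the longest non-decreasing subsequence has length 9 (e.g. 12, 12, 13, 13, 17, 21, 25, 29, 35).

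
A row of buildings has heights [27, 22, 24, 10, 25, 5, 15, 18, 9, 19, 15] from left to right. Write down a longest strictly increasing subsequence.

Patience tails give the LIS length; then backtrack through the dp parents:
27 → extends → [27]
22 → replaces 27 → [22]
24 → extends → [22, 24]
10 → replaces 22 → [10, 24]
25 → extends → [10, 24, 25]
5 → replaces 10 → [5, 24, 25]
15 → replaces 24 → [5, 15, 25]
18 → replaces 25 → [5, 15, 18]
9 → replaces 15 → [5, 9, 18]
19 → extends → [5, 9, 18, 19]
15 → replaces 18 → [5, 9, 15, 19]
Length 4; one witness is 10, 15, 18, 19.

10, 15, 18, 19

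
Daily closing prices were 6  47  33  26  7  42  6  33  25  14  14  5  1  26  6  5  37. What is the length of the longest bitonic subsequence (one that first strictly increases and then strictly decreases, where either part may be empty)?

inc[i] = longest strictly increasing subsequence ending at i; dec[i] = longest strictly decreasing subsequence starting at i:
i:      1  2  3  4  5  6  7  8  9 10 11 12 13 14 15 16 17
a[i]:   6 47 33 26  7 42  6 33 25 14 14  5  1 26  6  5 37
inc:    1  2  2  2  2  3  1  3  3  3  3  1  1  4  2  2  5
dec:    3  7  6  5  4  6  3  5  4  3  3  2  1  3  2  1  1
Best peak at i=2 (value 47): inc=2, dec=7, length 2+7−1 = 8.

8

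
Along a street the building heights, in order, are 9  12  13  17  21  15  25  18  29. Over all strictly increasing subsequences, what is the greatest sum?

126

Let S[i] be the best sum of a strictly increasing subsequence ending at i:
i:       1   2   3   4   5   6   7   8   9
a[i]:    9  12  13  17  21  15  25  18  29
S:       9  21  34  51  72  49  97  69 126
Maximum is 126 (e.g. 9 + 12 + 13 + 17 + 21 + 25 + 29).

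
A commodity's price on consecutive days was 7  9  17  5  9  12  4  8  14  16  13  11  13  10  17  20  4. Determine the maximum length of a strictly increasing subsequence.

Let dp[i] be the length of the longest such subsequence ending at index i:
i:      1  2  3  4  5  6  7  8  9 10 11 12 13 14 15 16 17
a[i]:   7  9 17  5  9 12  4  8 14 16 13 11 13 10 17 20  4
dp:     1  2  3  1  2  3  1  2  4  5  4  3  4  3  6  7  1
Maximum dp value is 7.

7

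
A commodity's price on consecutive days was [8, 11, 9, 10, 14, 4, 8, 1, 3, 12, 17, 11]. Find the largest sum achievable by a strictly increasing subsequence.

58

Let S[i] be the best sum of a strictly increasing subsequence ending at i:
i:      1  2  3  4  5  6  7  8  9 10 11 12
a[i]:   8 11  9 10 14  4  8  1  3 12 17 11
S:      8 19 17 27 41  4 12  1  4 39 58 38
Maximum is 58 (e.g. 8 + 9 + 10 + 14 + 17).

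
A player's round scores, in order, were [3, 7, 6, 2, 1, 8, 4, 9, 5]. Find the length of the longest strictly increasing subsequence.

4

Let dp[i] be the length of the longest such subsequence ending at index i:
i:     1 2 3 4 5 6 7 8 9
a[i]:  3 7 6 2 1 8 4 9 5
dp:    1 2 2 1 1 3 2 4 3
Maximum dp value is 4.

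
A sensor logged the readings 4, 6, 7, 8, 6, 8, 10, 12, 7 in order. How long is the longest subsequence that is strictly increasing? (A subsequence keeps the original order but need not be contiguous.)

6

Track the smallest tail for each achievable length (strict):
4 → extends → [4]
6 → extends → [4, 6]
7 → extends → [4, 6, 7]
8 → extends → [4, 6, 7, 8]
6 → already a tail → [4, 6, 7, 8]
8 → already a tail → [4, 6, 7, 8]
10 → extends → [4, 6, 7, 8, 10]
12 → extends → [4, 6, 7, 8, 10, 12]
7 → already a tail → [4, 6, 7, 8, 10, 12]
Six tails, so the longest strictly increasing subsequence has length 6 (e.g. 4, 6, 7, 8, 10, 12).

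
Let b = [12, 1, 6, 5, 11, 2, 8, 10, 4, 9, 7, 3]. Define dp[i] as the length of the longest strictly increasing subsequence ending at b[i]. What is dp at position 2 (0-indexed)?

dp[i] = 1 + max{dp[j] : j<i, b[j]<b[i]} (or 1 if no such j):
i:      0  1  2  3  4  5  6  7  8  9 10 11
b[i]:  12  1  6  5 11  2  8 10  4  9  7  3
dp:     1  1  2  2  3  2  3  4  3  4  4  3
At index 2 the value is 2.

2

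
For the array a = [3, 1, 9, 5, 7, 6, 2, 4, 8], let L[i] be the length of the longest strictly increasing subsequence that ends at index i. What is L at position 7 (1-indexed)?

dp[i] = 1 + max{dp[j] : j<i, a[j]<a[i]} (or 1 if no such j):
i:     1 2 3 4 5 6 7 8 9
a[i]:  3 1 9 5 7 6 2 4 8
dp:    1 1 2 2 3 3 2 3 4
At index 7 the value is 2.

2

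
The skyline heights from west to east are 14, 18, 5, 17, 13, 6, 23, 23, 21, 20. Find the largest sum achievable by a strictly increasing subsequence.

55

Let S[i] be the best sum of a strictly increasing subsequence ending at i:
i:      1  2  3  4  5  6  7  8  9 10
a[i]:  14 18  5 17 13  6 23 23 21 20
S:     14 32  5 31 18 11 55 55 53 52
Maximum is 55 (e.g. 14 + 18 + 23).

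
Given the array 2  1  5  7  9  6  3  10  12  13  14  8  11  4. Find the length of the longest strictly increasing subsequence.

Track the smallest tail for each achievable length (strict):
2 → extends → [2]
1 → replaces 2 → [1]
5 → extends → [1, 5]
7 → extends → [1, 5, 7]
9 → extends → [1, 5, 7, 9]
6 → replaces 7 → [1, 5, 6, 9]
3 → replaces 5 → [1, 3, 6, 9]
10 → extends → [1, 3, 6, 9, 10]
12 → extends → [1, 3, 6, 9, 10, 12]
13 → extends → [1, 3, 6, 9, 10, 12, 13]
14 → extends → [1, 3, 6, 9, 10, 12, 13, 14]
8 → replaces 9 → [1, 3, 6, 8, 10, 12, 13, 14]
11 → replaces 12 → [1, 3, 6, 8, 10, 11, 13, 14]
4 → replaces 6 → [1, 3, 4, 8, 10, 11, 13, 14]
Eight tails, so the longest strictly increasing subsequence has length 8 (e.g. 2, 5, 7, 9, 10, 12, 13, 14).

8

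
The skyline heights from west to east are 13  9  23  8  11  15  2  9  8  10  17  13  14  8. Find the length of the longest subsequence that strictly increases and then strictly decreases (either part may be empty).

inc[i] = longest strictly increasing subsequence ending at i; dec[i] = longest strictly decreasing subsequence starting at i:
i:      1  2  3  4  5  6  7  8  9 10 11 12 13 14
a[i]:  13  9 23  8 11 15  2  9  8 10 17 13 14  8
inc:    1  1  2  1  2  3  1  2  2  3  4  4  5  2
dec:    4  3  4  2  3  3  1  2  1  2  3  2  2  1
Best peak at i=11 (value 17): inc=4, dec=3, length 4+3−1 = 6.

6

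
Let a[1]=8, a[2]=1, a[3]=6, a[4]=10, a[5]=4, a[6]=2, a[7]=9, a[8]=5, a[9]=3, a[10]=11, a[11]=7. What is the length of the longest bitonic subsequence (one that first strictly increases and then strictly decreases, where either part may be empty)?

6

inc[i] = longest strictly increasing subsequence ending at i; dec[i] = longest strictly decreasing subsequence starting at i:
i:      1  2  3  4  5  6  7  8  9 10 11
a[i]:   8  1  6 10  4  2  9  5  3 11  7
inc:    1  1  2  3  2  2  3  3  3  4  4
dec:    4  1  3  4  2  1  3  2  1  2  1
Best peak at i=4 (value 10): inc=3, dec=4, length 3+4−1 = 6.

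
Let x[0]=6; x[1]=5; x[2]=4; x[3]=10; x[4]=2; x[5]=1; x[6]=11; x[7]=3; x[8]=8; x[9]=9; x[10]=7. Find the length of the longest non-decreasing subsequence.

4

Track the smallest tail for each achievable length (allowing ties):
6 → extends → [6]
5 → replaces 6 → [5]
4 → replaces 5 → [4]
10 → extends → [4, 10]
2 → replaces 4 → [2, 10]
1 → replaces 2 → [1, 10]
11 → extends → [1, 10, 11]
3 → replaces 10 → [1, 3, 11]
8 → replaces 11 → [1, 3, 8]
9 → extends → [1, 3, 8, 9]
7 → replaces 8 → [1, 3, 7, 9]
Four tails, so the longest non-decreasing subsequence has length 4 (e.g. 2, 3, 8, 9).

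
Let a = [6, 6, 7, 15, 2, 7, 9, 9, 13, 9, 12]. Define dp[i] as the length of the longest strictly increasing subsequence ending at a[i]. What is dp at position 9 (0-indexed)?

dp[i] = 1 + max{dp[j] : j<i, a[j]<a[i]} (or 1 if no such j):
i:      0  1  2  3  4  5  6  7  8  9 10
a[i]:   6  6  7 15  2  7  9  9 13  9 12
dp:     1  1  2  3  1  2  3  3  4  3  4
At index 9 the value is 3.

3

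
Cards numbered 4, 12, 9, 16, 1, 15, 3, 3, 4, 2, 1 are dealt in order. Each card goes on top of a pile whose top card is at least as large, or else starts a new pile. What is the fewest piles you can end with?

Place each on the leftmost legal pile:
4 → new pile 1 (tops now [4])
12 → new pile 2 (tops now [4, 12])
9 → pile 2 (tops now [4, 9])
16 → new pile 3 (tops now [4, 9, 16])
1 → pile 1 (tops now [1, 9, 16])
15 → pile 3 (tops now [1, 9, 15])
3 → pile 2 (tops now [1, 3, 15])
3 → pile 2 (tops now [1, 3, 15])
4 → pile 3 (tops now [1, 3, 4])
2 → pile 2 (tops now [1, 2, 4])
1 → pile 1 (tops now [1, 2, 4])
Three piles.

3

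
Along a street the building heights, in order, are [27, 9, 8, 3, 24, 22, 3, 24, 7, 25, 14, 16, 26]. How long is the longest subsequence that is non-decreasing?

Track the smallest tail for each achievable length (allowing ties):
27 → extends → [27]
9 → replaces 27 → [9]
8 → replaces 9 → [8]
3 → replaces 8 → [3]
24 → extends → [3, 24]
22 → replaces 24 → [3, 22]
3 → replaces 22 → [3, 3]
24 → extends → [3, 3, 24]
7 → replaces 24 → [3, 3, 7]
25 → extends → [3, 3, 7, 25]
14 → replaces 25 → [3, 3, 7, 14]
16 → extends → [3, 3, 7, 14, 16]
26 → extends → [3, 3, 7, 14, 16, 26]
Six tails, so the longest non-decreasing subsequence has length 6 (e.g. 3, 3, 7, 14, 16, 26).

6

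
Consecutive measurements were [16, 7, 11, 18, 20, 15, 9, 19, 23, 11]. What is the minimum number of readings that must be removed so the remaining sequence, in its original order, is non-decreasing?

Fewest deletions = n − (longest non-decreasing subsequence).
i:      1  2  3  4  5  6  7  8  9 10
a[i]:  16  7 11 18 20 15  9 19 23 11
dp:     1  1  2  3  4  3  2  4  5  3
max dp = 5, so deletions = 10 − 5 = 5.

5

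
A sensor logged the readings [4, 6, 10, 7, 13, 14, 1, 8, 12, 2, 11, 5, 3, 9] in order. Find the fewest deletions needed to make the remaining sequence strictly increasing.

Fewest deletions = n − (longest strictly increasing subsequence).
Patience tails:
4 → extends → [4]
6 → extends → [4, 6]
10 → extends → [4, 6, 10]
7 → replaces 10 → [4, 6, 7]
13 → extends → [4, 6, 7, 13]
14 → extends → [4, 6, 7, 13, 14]
1 → replaces 4 → [1, 6, 7, 13, 14]
8 → replaces 13 → [1, 6, 7, 8, 14]
12 → replaces 14 → [1, 6, 7, 8, 12]
2 → replaces 6 → [1, 2, 7, 8, 12]
11 → replaces 12 → [1, 2, 7, 8, 11]
5 → replaces 7 → [1, 2, 5, 8, 11]
3 → replaces 5 → [1, 2, 3, 8, 11]
9 → replaces 11 → [1, 2, 3, 8, 9]
Longest strictly increasing subsequence has length 5, so deletions = 14 − 5 = 9.

9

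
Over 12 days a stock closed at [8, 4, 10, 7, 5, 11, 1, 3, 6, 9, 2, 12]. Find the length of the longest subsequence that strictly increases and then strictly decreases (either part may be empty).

inc[i] = longest strictly increasing subsequence ending at i; dec[i] = longest strictly decreasing subsequence starting at i:
i:      1  2  3  4  5  6  7  8  9 10 11 12
a[i]:   8  4 10  7  5 11  1  3  6  9  2 12
inc:    1  1  2  2  2  3  1  2  3  4  2  5
dec:    5  3  5  4  3  3  1  2  2  2  1  1
Best peak at i=3 (value 10): inc=2, dec=5, length 2+5−1 = 6.

6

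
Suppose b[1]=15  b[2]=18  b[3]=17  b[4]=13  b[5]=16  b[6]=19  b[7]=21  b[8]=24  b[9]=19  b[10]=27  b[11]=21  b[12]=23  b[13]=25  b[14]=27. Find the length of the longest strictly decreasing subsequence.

3

Negate each value so 'decreasing' becomes 'increasing', then run patience tails on the negated sequence:
-15 → extends → [-15]
-18 → replaces -15 → [-18]
-17 → extends → [-18, -17]
-13 → extends → [-18, -17, -13]
-16 → replaces -13 → [-18, -17, -16]
-19 → replaces -18 → [-19, -17, -16]
-21 → replaces -19 → [-21, -17, -16]
-24 → replaces -21 → [-24, -17, -16]
-19 → replaces -17 → [-24, -19, -16]
-27 → replaces -24 → [-27, -19, -16]
-21 → replaces -19 → [-27, -21, -16]
-23 → replaces -21 → [-27, -23, -16]
-25 → replaces -23 → [-27, -25, -16]
-27 → already a tail → [-27, -25, -16]
Three tails, so the longest strictly decreasing subsequence of the original has length 3.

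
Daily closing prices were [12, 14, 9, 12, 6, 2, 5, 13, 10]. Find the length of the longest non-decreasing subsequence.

Let dp[i] be the length of the longest such subsequence ending at index i:
i:      1  2  3  4  5  6  7  8  9
a[i]:  12 14  9 12  6  2  5 13 10
dp:     1  2  1  2  1  1  2  3  3
Maximum dp value is 3.

3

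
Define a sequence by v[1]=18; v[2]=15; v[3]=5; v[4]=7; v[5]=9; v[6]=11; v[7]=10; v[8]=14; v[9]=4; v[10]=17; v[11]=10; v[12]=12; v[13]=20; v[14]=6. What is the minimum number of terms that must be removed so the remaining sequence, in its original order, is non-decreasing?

7

Fewest deletions = n − (longest non-decreasing subsequence).
Patience tails:
18 → extends → [18]
15 → replaces 18 → [15]
5 → replaces 15 → [5]
7 → extends → [5, 7]
9 → extends → [5, 7, 9]
11 → extends → [5, 7, 9, 11]
10 → replaces 11 → [5, 7, 9, 10]
14 → extends → [5, 7, 9, 10, 14]
4 → replaces 5 → [4, 7, 9, 10, 14]
17 → extends → [4, 7, 9, 10, 14, 17]
10 → replaces 14 → [4, 7, 9, 10, 10, 17]
12 → replaces 17 → [4, 7, 9, 10, 10, 12]
20 → extends → [4, 7, 9, 10, 10, 12, 20]
6 → replaces 7 → [4, 6, 9, 10, 10, 12, 20]
Longest non-decreasing subsequence has length 7, so deletions = 14 − 7 = 7.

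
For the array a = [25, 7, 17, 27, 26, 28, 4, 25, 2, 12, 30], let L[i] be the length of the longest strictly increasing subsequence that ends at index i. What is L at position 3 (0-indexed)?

dp[i] = 1 + max{dp[j] : j<i, a[j]<a[i]} (or 1 if no such j):
i:      0  1  2  3  4  5  6  7  8  9 10
a[i]:  25  7 17 27 26 28  4 25  2 12 30
dp:     1  1  2  3  3  4  1  3  1  2  5
At index 3 the value is 3.

3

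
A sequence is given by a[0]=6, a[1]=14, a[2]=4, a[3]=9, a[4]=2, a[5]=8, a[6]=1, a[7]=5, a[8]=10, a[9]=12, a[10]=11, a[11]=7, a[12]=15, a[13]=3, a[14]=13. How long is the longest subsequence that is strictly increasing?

5

Track the smallest tail for each achievable length (strict):
6 → extends → [6]
14 → extends → [6, 14]
4 → replaces 6 → [4, 14]
9 → replaces 14 → [4, 9]
2 → replaces 4 → [2, 9]
8 → replaces 9 → [2, 8]
1 → replaces 2 → [1, 8]
5 → replaces 8 → [1, 5]
10 → extends → [1, 5, 10]
12 → extends → [1, 5, 10, 12]
11 → replaces 12 → [1, 5, 10, 11]
7 → replaces 10 → [1, 5, 7, 11]
15 → extends → [1, 5, 7, 11, 15]
3 → replaces 5 → [1, 3, 7, 11, 15]
13 → replaces 15 → [1, 3, 7, 11, 13]
Five tails, so the longest strictly increasing subsequence has length 5 (e.g. 6, 9, 10, 12, 15).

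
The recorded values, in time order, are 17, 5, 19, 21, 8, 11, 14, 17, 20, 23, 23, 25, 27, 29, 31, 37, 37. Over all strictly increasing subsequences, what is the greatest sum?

Let S[i] be the best sum of a strictly increasing subsequence ending at i:
i:       1   2   3   4   5   6   7   8   9  10  11  12  13  14  15  16  17
a[i]:   17   5  19  21   8  11  14  17  20  23  23  25  27  29  31  37  37
S:      17   5  36  57  13  24  38  55  75  98  98 123 150 179 210 247 247
Maximum is 247 (e.g. 5 + 8 + 11 + 14 + 17 + 20 + 23 + 25 + 27 + 29 + 31 + 37).

247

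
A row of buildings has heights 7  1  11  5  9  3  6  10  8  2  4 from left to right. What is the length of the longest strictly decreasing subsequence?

4

Let dp[i] be the longest strictly decreasing subsequence ending at i:
i:      1  2  3  4  5  6  7  8  9 10 11
a[i]:   7  1 11  5  9  3  6 10  8  2  4
dp:     1  2  1  2  2  3  3  2  3  4  4
Maximum is 4.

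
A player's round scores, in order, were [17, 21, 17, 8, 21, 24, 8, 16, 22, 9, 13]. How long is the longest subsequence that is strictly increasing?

Let dp[i] be the length of the longest such subsequence ending at index i:
i:      1  2  3  4  5  6  7  8  9 10 11
a[i]:  17 21 17  8 21 24  8 16 22  9 13
dp:     1  2  1  1  2  3  1  2  3  2  3
Maximum dp value is 3.

3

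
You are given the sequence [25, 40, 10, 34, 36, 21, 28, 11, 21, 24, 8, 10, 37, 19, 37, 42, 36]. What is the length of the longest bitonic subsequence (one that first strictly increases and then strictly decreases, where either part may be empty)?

inc[i] = longest strictly increasing subsequence ending at i; dec[i] = longest strictly decreasing subsequence starting at i:
i:      1  2  3  4  5  6  7  8  9 10 11 12 13 14 15 16 17
a[i]:  25 40 10 34 36 21 28 11 21 24  8 10 37 19 37 42 36
inc:    1  2  1  2  3  2  3  2  3  4  1  2  5  3  5  6  5
dec:    4  5  2  4  4  3  3  2  2  2  1  1  2  1  2  2  1
Best peak at i=16 (value 42): inc=6, dec=2, length 6+2−1 = 7.

7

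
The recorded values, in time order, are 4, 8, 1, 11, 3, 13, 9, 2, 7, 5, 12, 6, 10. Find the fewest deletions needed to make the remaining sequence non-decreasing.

8

Fewest deletions = n − (longest non-decreasing subsequence).
i:      1  2  3  4  5  6  7  8  9 10 11 12 13
a[i]:   4  8  1 11  3 13  9  2  7  5 12  6 10
dp:     1  2  1  3  2  4  3  2  3  3  4  4  5
max dp = 5, so deletions = 13 − 5 = 8.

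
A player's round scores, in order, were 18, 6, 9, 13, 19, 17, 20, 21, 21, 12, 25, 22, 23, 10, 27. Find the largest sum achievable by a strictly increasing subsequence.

Let S[i] be the best sum of a strictly increasing subsequence ending at i:
i:       1   2   3   4   5   6   7   8   9  10  11  12  13  14  15
a[i]:   18   6   9  13  19  17  20  21  21  12  25  22  23  10  27
S:      18   6  15  28  47  45  67  88  88  27 113 110 133  25 160
Maximum is 160 (e.g. 6 + 9 + 13 + 19 + 20 + 21 + 22 + 23 + 27).

160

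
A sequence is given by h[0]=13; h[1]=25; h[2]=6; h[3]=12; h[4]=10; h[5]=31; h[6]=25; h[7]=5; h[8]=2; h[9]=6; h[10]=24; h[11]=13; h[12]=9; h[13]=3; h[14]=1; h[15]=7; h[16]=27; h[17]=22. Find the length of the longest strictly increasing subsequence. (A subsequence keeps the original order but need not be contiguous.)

4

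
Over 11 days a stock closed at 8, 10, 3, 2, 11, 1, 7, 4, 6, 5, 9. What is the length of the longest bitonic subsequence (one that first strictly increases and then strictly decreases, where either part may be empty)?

6

inc[i] = longest strictly increasing subsequence ending at i; dec[i] = longest strictly decreasing subsequence starting at i:
i:      1  2  3  4  5  6  7  8  9 10 11
a[i]:   8 10  3  2 11  1  7  4  6  5  9
inc:    1  2  1  1  3  1  2  2  3  3  4
dec:    4  4  3  2  4  1  3  1  2  1  1
Best peak at i=5 (value 11): inc=3, dec=4, length 3+4−1 = 6.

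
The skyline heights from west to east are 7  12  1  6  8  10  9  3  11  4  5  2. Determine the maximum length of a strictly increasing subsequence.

5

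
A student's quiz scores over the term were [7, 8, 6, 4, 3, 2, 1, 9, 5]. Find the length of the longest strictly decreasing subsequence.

6

Negate each value so 'decreasing' becomes 'increasing', then run patience tails on the negated sequence:
-7 → extends → [-7]
-8 → replaces -7 → [-8]
-6 → extends → [-8, -6]
-4 → extends → [-8, -6, -4]
-3 → extends → [-8, -6, -4, -3]
-2 → extends → [-8, -6, -4, -3, -2]
-1 → extends → [-8, -6, -4, -3, -2, -1]
-9 → replaces -8 → [-9, -6, -4, -3, -2, -1]
-5 → replaces -4 → [-9, -6, -5, -3, -2, -1]
Six tails, so the longest strictly decreasing subsequence of the original has length 6.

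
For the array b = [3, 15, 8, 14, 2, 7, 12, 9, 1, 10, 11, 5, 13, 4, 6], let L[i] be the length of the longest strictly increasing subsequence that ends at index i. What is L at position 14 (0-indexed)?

3

dp[i] = 1 + max{dp[j] : j<i, b[j]<b[i]} (or 1 if no such j):
i:      0  1  2  3  4  5  6  7  8  9 10 11 12 13 14
b[i]:   3 15  8 14  2  7 12  9  1 10 11  5 13  4  6
dp:     1  2  2  3  1  2  3  3  1  4  5  2  6  2  3
At index 14 the value is 3.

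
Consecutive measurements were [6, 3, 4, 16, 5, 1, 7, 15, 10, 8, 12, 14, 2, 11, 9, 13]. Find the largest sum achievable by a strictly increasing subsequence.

Let S[i] be the best sum of a strictly increasing subsequence ending at i:
i:      1  2  3  4  5  6  7  8  9 10 11 12 13 14 15 16
a[i]:   6  3  4 16  5  1  7 15 10  8 12 14  2 11  9 13
S:      6  3  7 23 12  1 19 34 29 27 41 55  3 40 36 54
Maximum is 55 (e.g. 3 + 4 + 5 + 7 + 10 + 12 + 14).

55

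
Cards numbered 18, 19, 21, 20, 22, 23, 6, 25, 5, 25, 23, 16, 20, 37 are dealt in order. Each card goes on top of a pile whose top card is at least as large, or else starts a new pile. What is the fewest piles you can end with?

7

The minimum number of non-increasing subsequences covering a sequence equals the length of its longest strictly increasing subsequence.
LIS length is 7 (e.g. 18, 19, 21, 22, 23, 25, 37), so 7 piles are needed.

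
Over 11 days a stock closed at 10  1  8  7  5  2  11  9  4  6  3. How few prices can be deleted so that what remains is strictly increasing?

7

Fewest deletions = n − (longest strictly increasing subsequence).
Patience tails:
10 → extends → [10]
1 → replaces 10 → [1]
8 → extends → [1, 8]
7 → replaces 8 → [1, 7]
5 → replaces 7 → [1, 5]
2 → replaces 5 → [1, 2]
11 → extends → [1, 2, 11]
9 → replaces 11 → [1, 2, 9]
4 → replaces 9 → [1, 2, 4]
6 → extends → [1, 2, 4, 6]
3 → replaces 4 → [1, 2, 3, 6]
Longest strictly increasing subsequence has length 4, so deletions = 11 − 4 = 7.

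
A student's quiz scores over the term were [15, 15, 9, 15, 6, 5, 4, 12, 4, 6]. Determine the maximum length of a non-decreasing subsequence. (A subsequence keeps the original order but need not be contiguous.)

3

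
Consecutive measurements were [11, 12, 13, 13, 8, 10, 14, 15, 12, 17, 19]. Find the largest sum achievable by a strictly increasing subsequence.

101

Let S[i] be the best sum of a strictly increasing subsequence ending at i:
i:       1   2   3   4   5   6   7   8   9  10  11
a[i]:   11  12  13  13   8  10  14  15  12  17  19
S:      11  23  36  36   8  18  50  65  30  82 101
Maximum is 101 (e.g. 11 + 12 + 13 + 14 + 15 + 17 + 19).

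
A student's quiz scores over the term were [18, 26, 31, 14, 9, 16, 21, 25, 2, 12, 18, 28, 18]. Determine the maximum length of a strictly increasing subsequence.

5

Track the smallest tail for each achievable length (strict):
18 → extends → [18]
26 → extends → [18, 26]
31 → extends → [18, 26, 31]
14 → replaces 18 → [14, 26, 31]
9 → replaces 14 → [9, 26, 31]
16 → replaces 26 → [9, 16, 31]
21 → replaces 31 → [9, 16, 21]
25 → extends → [9, 16, 21, 25]
2 → replaces 9 → [2, 16, 21, 25]
12 → replaces 16 → [2, 12, 21, 25]
18 → replaces 21 → [2, 12, 18, 25]
28 → extends → [2, 12, 18, 25, 28]
18 → already a tail → [2, 12, 18, 25, 28]
Five tails, so the longest strictly increasing subsequence has length 5 (e.g. 14, 16, 21, 25, 28).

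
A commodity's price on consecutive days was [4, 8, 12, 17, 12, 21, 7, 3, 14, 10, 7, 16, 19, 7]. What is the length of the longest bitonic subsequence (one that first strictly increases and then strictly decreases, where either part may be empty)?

inc[i] = longest strictly increasing subsequence ending at i; dec[i] = longest strictly decreasing subsequence starting at i:
i:      1  2  3  4  5  6  7  8  9 10 11 12 13 14
a[i]:   4  8 12 17 12 21  7  3 14 10  7 16 19  7
inc:    1  2  3  4  3  5  2  1  4  3  2  5  6  2
dec:    2  3  3  4  3  4  2  1  3  2  1  2  2  1
Best peak at i=6 (value 21): inc=5, dec=4, length 5+4−1 = 8.

8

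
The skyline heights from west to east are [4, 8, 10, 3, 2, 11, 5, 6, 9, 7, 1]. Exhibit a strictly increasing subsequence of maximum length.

4, 8, 10, 11

Patience tails give the LIS length; then backtrack through the dp parents:
4 → extends → [4]
8 → extends → [4, 8]
10 → extends → [4, 8, 10]
3 → replaces 4 → [3, 8, 10]
2 → replaces 3 → [2, 8, 10]
11 → extends → [2, 8, 10, 11]
5 → replaces 8 → [2, 5, 10, 11]
6 → replaces 10 → [2, 5, 6, 11]
9 → replaces 11 → [2, 5, 6, 9]
7 → replaces 9 → [2, 5, 6, 7]
1 → replaces 2 → [1, 5, 6, 7]
Length 4; one witness is 4, 8, 10, 11.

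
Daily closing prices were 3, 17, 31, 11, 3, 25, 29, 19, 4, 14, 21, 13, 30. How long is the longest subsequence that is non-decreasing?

6

Track the smallest tail for each achievable length (allowing ties):
3 → extends → [3]
17 → extends → [3, 17]
31 → extends → [3, 17, 31]
11 → replaces 17 → [3, 11, 31]
3 → replaces 11 → [3, 3, 31]
25 → replaces 31 → [3, 3, 25]
29 → extends → [3, 3, 25, 29]
19 → replaces 25 → [3, 3, 19, 29]
4 → replaces 19 → [3, 3, 4, 29]
14 → replaces 29 → [3, 3, 4, 14]
21 → extends → [3, 3, 4, 14, 21]
13 → replaces 14 → [3, 3, 4, 13, 21]
30 → extends → [3, 3, 4, 13, 21, 30]
Six tails, so the longest non-decreasing subsequence has length 6 (e.g. 3, 3, 4, 14, 21, 30).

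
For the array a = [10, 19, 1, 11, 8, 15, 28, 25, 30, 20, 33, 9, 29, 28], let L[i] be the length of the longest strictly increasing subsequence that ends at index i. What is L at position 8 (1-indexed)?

4

dp[i] = 1 + max{dp[j] : j<i, a[j]<a[i]} (or 1 if no such j):
i:      1  2  3  4  5  6  7  8  9 10 11 12 13 14
a[i]:  10 19  1 11  8 15 28 25 30 20 33  9 29 28
dp:     1  2  1  2  2  3  4  4  5  4  6  3  5  5
At index 8 the value is 4.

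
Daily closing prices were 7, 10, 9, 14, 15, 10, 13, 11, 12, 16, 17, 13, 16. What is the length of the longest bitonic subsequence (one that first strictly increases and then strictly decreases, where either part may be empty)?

inc[i] = longest strictly increasing subsequence ending at i; dec[i] = longest strictly decreasing subsequence starting at i:
i:      1  2  3  4  5  6  7  8  9 10 11 12 13
a[i]:   7 10  9 14 15 10 13 11 12 16 17 13 16
inc:    1  2  2  3  4  3  4  4  5  6  7  6  7
dec:    1  2  1  3  3  1  2  1  1  2  2  1  1
Best peak at i=11 (value 17): inc=7, dec=2, length 7+2−1 = 8.

8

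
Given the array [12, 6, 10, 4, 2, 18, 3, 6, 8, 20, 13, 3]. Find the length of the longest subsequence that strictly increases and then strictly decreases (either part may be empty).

inc[i] = longest strictly increasing subsequence ending at i; dec[i] = longest strictly decreasing subsequence starting at i:
i:      1  2  3  4  5  6  7  8  9 10 11 12
a[i]:  12  6 10  4  2 18  3  6  8 20 13  3
inc:    1  1  2  1  1  3  2  3  4  5  5  2
dec:    4  3  3  2  1  3  1  2  2  3  2  1
Best peak at i=10 (value 20): inc=5, dec=3, length 5+3−1 = 7.

7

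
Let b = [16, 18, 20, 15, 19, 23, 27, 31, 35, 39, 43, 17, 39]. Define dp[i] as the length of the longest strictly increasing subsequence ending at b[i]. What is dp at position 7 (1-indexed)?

dp[i] = 1 + max{dp[j] : j<i, b[j]<b[i]} (or 1 if no such j):
i:      1  2  3  4  5  6  7  8  9 10 11 12 13
b[i]:  16 18 20 15 19 23 27 31 35 39 43 17 39
dp:     1  2  3  1  3  4  5  6  7  8  9  2  8
At index 7 the value is 5.

5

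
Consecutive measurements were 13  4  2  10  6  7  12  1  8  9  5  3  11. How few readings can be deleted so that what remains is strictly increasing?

Fewest deletions = n − (longest strictly increasing subsequence).
Patience tails:
13 → extends → [13]
4 → replaces 13 → [4]
2 → replaces 4 → [2]
10 → extends → [2, 10]
6 → replaces 10 → [2, 6]
7 → extends → [2, 6, 7]
12 → extends → [2, 6, 7, 12]
1 → replaces 2 → [1, 6, 7, 12]
8 → replaces 12 → [1, 6, 7, 8]
9 → extends → [1, 6, 7, 8, 9]
5 → replaces 6 → [1, 5, 7, 8, 9]
3 → replaces 5 → [1, 3, 7, 8, 9]
11 → extends → [1, 3, 7, 8, 9, 11]
Longest strictly increasing subsequence has length 6, so deletions = 13 − 6 = 7.

7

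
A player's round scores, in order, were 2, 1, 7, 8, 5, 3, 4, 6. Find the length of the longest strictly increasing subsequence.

4

Track the smallest tail for each achievable length (strict):
2 → extends → [2]
1 → replaces 2 → [1]
7 → extends → [1, 7]
8 → extends → [1, 7, 8]
5 → replaces 7 → [1, 5, 8]
3 → replaces 5 → [1, 3, 8]
4 → replaces 8 → [1, 3, 4]
6 → extends → [1, 3, 4, 6]
Four tails, so the longest strictly increasing subsequence has length 4 (e.g. 2, 3, 4, 6).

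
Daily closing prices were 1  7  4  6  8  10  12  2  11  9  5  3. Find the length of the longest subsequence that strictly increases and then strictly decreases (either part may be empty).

inc[i] = longest strictly increasing subsequence ending at i; dec[i] = longest strictly decreasing subsequence starting at i:
i:      1  2  3  4  5  6  7  8  9 10 11 12
a[i]:   1  7  4  6  8 10 12  2 11  9  5  3
inc:    1  2  2  3  4  5  6  2  6  5  3  3
dec:    1  4  2  3  3  4  5  1  4  3  2  1
Best peak at i=7 (value 12): inc=6, dec=5, length 6+5−1 = 10.

10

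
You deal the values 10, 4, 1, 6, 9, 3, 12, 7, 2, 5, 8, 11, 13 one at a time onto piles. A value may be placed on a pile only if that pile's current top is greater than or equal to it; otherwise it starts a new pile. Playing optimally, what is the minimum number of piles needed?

The minimum number of non-increasing subsequences covering a sequence equals the length of its longest strictly increasing subsequence.
LIS length is 6 (e.g. 4, 6, 7, 8, 11, 13), so 6 piles are needed.

6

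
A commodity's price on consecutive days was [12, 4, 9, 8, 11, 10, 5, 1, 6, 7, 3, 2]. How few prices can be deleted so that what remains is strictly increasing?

Fewest deletions = n − (longest strictly increasing subsequence).
Patience tails:
12 → extends → [12]
4 → replaces 12 → [4]
9 → extends → [4, 9]
8 → replaces 9 → [4, 8]
11 → extends → [4, 8, 11]
10 → replaces 11 → [4, 8, 10]
5 → replaces 8 → [4, 5, 10]
1 → replaces 4 → [1, 5, 10]
6 → replaces 10 → [1, 5, 6]
7 → extends → [1, 5, 6, 7]
3 → replaces 5 → [1, 3, 6, 7]
2 → replaces 3 → [1, 2, 6, 7]
Longest strictly increasing subsequence has length 4, so deletions = 12 − 4 = 8.

8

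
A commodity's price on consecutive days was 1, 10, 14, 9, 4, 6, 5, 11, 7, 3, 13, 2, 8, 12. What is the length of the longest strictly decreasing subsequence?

6

Negate each value so 'decreasing' becomes 'increasing', then run patience tails on the negated sequence:
-1 → extends → [-1]
-10 → replaces -1 → [-10]
-14 → replaces -10 → [-14]
-9 → extends → [-14, -9]
-4 → extends → [-14, -9, -4]
-6 → replaces -4 → [-14, -9, -6]
-5 → extends → [-14, -9, -6, -5]
-11 → replaces -9 → [-14, -11, -6, -5]
-7 → replaces -6 → [-14, -11, -7, -5]
-3 → extends → [-14, -11, -7, -5, -3]
-13 → replaces -11 → [-14, -13, -7, -5, -3]
-2 → extends → [-14, -13, -7, -5, -3, -2]
-8 → replaces -7 → [-14, -13, -8, -5, -3, -2]
-12 → replaces -8 → [-14, -13, -12, -5, -3, -2]
Six tails, so the longest strictly decreasing subsequence of the original has length 6.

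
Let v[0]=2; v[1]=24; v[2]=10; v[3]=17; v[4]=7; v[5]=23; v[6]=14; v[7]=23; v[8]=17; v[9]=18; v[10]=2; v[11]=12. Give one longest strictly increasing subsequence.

2, 10, 14, 17, 18

Patience tails give the LIS length; then backtrack through the dp parents:
2 → extends → [2]
24 → extends → [2, 24]
10 → replaces 24 → [2, 10]
17 → extends → [2, 10, 17]
7 → replaces 10 → [2, 7, 17]
23 → extends → [2, 7, 17, 23]
14 → replaces 17 → [2, 7, 14, 23]
23 → already a tail → [2, 7, 14, 23]
17 → replaces 23 → [2, 7, 14, 17]
18 → extends → [2, 7, 14, 17, 18]
2 → already a tail → [2, 7, 14, 17, 18]
12 → replaces 14 → [2, 7, 12, 17, 18]
Length 5; one witness is 2, 10, 14, 17, 18.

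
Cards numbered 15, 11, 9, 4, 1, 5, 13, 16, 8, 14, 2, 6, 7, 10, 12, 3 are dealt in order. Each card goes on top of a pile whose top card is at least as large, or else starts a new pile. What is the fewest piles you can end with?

The minimum number of non-increasing subsequences covering a sequence equals the length of its longest strictly increasing subsequence.
LIS length is 6 (e.g. 4, 5, 6, 7, 10, 12), so 6 piles are needed.

6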